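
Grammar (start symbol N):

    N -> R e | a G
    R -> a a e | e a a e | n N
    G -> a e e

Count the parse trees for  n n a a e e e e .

Parse trees for n n a a e e e e:
  [N [R n [N [R n [N [R a a e] e]] e]] e]
  [N [R n [N [R n [N a [G a e e]]] e]] e]

2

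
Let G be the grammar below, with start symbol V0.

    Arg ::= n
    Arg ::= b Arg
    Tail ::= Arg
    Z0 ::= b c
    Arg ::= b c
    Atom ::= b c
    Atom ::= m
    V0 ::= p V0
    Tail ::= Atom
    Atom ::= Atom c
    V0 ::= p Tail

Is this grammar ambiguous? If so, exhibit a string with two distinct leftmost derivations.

Ambiguous

Witness: p b c

Derivation 1: V0 ⇒ p Tail ⇒ p Arg ⇒ p b c
Derivation 2: V0 ⇒ p Tail ⇒ p Atom ⇒ p b c

Two distinct leftmost derivations for the same string.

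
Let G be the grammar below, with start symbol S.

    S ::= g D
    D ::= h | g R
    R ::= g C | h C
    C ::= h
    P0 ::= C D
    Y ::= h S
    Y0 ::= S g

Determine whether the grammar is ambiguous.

Only S, D, R, C are reachable from S; ignoring the rest: Each reachable nonterminal has at most one production per leading terminal, and all productions are right-linear; the derivation is determined token-by-token.

Unambiguous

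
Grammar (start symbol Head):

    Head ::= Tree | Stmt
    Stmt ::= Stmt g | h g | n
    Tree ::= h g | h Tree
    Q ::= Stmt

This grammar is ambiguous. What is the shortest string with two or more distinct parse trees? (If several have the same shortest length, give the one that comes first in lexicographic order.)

h g

length 1: no string has ≥2 trees
length 2: h g has 2 parse trees

Two derivations of h g:
  Head ⇒ Tree ⇒ h g
  Head ⇒ Stmt ⇒ h g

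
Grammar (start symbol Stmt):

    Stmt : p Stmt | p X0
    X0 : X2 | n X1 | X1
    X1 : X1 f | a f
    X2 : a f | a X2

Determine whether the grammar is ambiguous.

Ambiguous

Witness: p a f

Derivation 1: Stmt ⇒ p X0 ⇒ p X2 ⇒ p a f
Derivation 2: Stmt ⇒ p X0 ⇒ p X1 ⇒ p a f

Two distinct leftmost derivations for the same string.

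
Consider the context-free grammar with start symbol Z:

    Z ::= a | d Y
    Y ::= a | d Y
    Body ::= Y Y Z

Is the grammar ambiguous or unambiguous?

Unambiguous

(Body is unreachable from Z, so its rules don't affect L(Z).) The reachable rules are right-linear with at most one rule per (nonterminal, next-terminal) pair. Each input token forces the next rule, so parsing is deterministic.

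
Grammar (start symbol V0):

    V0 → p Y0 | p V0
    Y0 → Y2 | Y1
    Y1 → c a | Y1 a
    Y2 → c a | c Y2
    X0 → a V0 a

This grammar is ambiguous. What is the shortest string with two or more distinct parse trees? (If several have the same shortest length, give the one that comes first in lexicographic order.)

p c a

length 3: p c a has 2 parse trees

Two derivations of p c a:
  V0 ⇒ p Y0 ⇒ p Y2 ⇒ p c a
  V0 ⇒ p Y0 ⇒ p Y1 ⇒ p c a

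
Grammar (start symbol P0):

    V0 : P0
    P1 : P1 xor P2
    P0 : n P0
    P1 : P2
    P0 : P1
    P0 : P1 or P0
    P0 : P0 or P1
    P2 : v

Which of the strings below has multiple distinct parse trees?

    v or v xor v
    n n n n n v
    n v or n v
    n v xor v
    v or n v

v or v xor v

v or v xor v: 2 trees
n n n n n v: 1 tree
n v or n v: 1 tree
n v xor v: 1 tree
v or n v: 1 tree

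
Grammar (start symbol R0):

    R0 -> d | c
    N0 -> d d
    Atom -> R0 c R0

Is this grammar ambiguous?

(N0, Atom are unreachable from R0, so their rules don't affect L(R0).) Restricted to the reachable nonterminals, every rule has the form A → t or A → t B, and no two rules for the same A share a first terminal. The grammar encodes a DFA — one run per string.

Unambiguous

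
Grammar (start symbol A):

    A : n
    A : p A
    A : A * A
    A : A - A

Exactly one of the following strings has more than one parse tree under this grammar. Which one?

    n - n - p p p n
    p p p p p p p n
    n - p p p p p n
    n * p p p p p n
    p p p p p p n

n - n - p p p n

n - n - p p p n: 2 trees
p p p p p p p n: 1 tree
n - p p p p p n: 1 tree
n * p p p p p n: 1 tree
p p p p p p n: 1 tree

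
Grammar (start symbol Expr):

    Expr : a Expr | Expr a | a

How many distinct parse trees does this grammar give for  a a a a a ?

Parse trees for a a a a a (showing first 6 of 16):
  [Expr a [Expr a [Expr a [Expr a [Expr a]]]]]
  [Expr a [Expr a [Expr a [Expr [Expr a] a]]]]
  [Expr a [Expr a [Expr [Expr a [Expr a]] a]]]
  [Expr a [Expr a [Expr [Expr [Expr a] a] a]]]
  [Expr a [Expr [Expr a [Expr a [Expr a]]] a]]
  [Expr a [Expr [Expr a [Expr [Expr a] a]] a]]

16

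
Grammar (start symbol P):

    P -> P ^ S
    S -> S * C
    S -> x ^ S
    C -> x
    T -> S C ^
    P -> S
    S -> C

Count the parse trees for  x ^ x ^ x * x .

7

Parse trees for x ^ x ^ x * x:
  [P [P [S [C x]]] ^ [S [S x ^ [S [C x]]] * [C x]]]
  [P [P [S [C x]]] ^ [S x ^ [S [S [C x]] * [C x]]]]
  [P [P [P [S [C x]]] ^ [S [C x]]] ^ [S [S [C x]] * [C x]]]
  [P [P [S x ^ [S [C x]]]] ^ [S [S [C x]] * [C x]]]
  [P [S [S x ^ [S x ^ [S [C x]]]] * [C x]]]
  [P [S x ^ [S [S x ^ [S [C x]]] * [C x]]]]
  [P [S x ^ [S x ^ [S [S [C x]] * [C x]]]]]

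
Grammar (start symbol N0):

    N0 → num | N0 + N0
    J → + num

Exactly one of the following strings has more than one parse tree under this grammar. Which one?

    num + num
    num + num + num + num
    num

num + num: 1 tree
num + num + num + num: 5 trees
num: 1 tree

num + num + num + num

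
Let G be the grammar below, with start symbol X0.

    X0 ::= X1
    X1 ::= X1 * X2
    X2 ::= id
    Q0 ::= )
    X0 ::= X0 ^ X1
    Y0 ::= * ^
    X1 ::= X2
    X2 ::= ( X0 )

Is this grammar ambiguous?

Only X0, X1, X2 are reachable from X0; ignoring the rest: X0 → X0 ^ X1 | X1  ;  X1 → X1 * X2 | X2  — a left-associative chain with X2 at the bottom. Each string factors uniquely by precedence.

Unambiguous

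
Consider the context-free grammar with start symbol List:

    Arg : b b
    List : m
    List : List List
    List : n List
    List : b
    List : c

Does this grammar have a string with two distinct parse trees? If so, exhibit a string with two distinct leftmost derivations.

Witness: b b b

Derivation 1: List ⇒ List List ⇒ List List List ⇒ b List List ⇒ b b List ⇒ b b b
Derivation 2: List ⇒ List List ⇒ b List ⇒ b List List ⇒ b b List ⇒ b b b

Two distinct leftmost derivations for the same string.

Ambiguous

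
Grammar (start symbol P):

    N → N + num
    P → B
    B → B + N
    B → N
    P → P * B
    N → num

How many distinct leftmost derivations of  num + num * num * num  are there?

2

Parse trees for num + num * num * num:
  [P [P [P [B [B [N num]] + [N num]]] * [B [N num]]] * [B [N num]]]
  [P [P [P [B [N [N num] + num]]] * [B [N num]]] * [B [N num]]]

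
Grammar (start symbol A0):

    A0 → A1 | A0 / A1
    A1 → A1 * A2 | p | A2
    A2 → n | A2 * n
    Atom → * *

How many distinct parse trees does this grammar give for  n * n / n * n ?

Parse trees for n * n / n * n:
  [A0 [A0 [A1 [A1 [A2 n]] * [A2 n]]] / [A1 [A1 [A2 n]] * [A2 n]]]
  [A0 [A0 [A1 [A1 [A2 n]] * [A2 n]]] / [A1 [A2 [A2 n] * n]]]
  [A0 [A0 [A1 [A2 [A2 n] * n]]] / [A1 [A1 [A2 n]] * [A2 n]]]
  [A0 [A0 [A1 [A2 [A2 n] * n]]] / [A1 [A2 [A2 n] * n]]]

4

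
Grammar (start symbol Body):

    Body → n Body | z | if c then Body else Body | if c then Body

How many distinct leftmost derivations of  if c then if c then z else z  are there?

Parse trees for if c then if c then z else z:
  [Body if c then [Body if c then [Body z]] else [Body z]]
  [Body if c then [Body if c then [Body z] else [Body z]]]

2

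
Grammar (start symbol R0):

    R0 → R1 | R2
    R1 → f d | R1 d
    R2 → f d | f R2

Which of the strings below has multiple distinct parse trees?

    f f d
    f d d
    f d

f d

f f d: 1 tree
f d d: 1 tree
f d: 2 trees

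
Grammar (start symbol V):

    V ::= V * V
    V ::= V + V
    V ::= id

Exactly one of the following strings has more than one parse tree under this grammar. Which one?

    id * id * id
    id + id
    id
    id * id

id * id * id

id * id * id: 2 trees
id + id: 1 tree
id: 1 tree
id * id: 1 tree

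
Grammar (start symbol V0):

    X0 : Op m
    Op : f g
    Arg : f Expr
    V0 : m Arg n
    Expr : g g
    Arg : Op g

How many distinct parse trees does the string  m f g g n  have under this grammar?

2

Parse trees for m f g g n:
  [V0 m [Arg f [Expr g g]] n]
  [V0 m [Arg [Op f g] g] n]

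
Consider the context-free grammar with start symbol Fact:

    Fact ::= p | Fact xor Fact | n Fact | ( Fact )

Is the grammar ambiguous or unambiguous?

Ambiguous

Witness: n p xor p

Derivation 1: Fact ⇒ Fact xor Fact ⇒ n Fact xor Fact ⇒ n p xor Fact ⇒ n p xor p
Derivation 2: Fact ⇒ n Fact ⇒ n Fact xor Fact ⇒ n p xor Fact ⇒ n p xor p

Two distinct leftmost derivations for the same string.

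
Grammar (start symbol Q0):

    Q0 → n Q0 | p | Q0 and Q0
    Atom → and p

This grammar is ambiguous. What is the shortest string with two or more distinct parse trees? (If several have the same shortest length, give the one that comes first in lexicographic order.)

length 1: no string has ≥2 trees
length 2: no string has ≥2 trees
length 3: no string has ≥2 trees
length 4: n p and p has 2 parse trees

Two derivations of n p and p:
  Q0 ⇒ n Q0 ⇒ n Q0 and Q0 ⇒ n p and Q0 ⇒ n p and p
  Q0 ⇒ Q0 and Q0 ⇒ n Q0 and Q0 ⇒ n p and Q0 ⇒ n p and p

n p and p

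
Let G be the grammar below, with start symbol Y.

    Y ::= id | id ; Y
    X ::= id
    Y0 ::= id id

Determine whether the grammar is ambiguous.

Unambiguous

Only Y is reachable from Y; ignoring the rest: Right-recursive list with a separator: after each atom, whether the separator follows determines the rule. One parse per string.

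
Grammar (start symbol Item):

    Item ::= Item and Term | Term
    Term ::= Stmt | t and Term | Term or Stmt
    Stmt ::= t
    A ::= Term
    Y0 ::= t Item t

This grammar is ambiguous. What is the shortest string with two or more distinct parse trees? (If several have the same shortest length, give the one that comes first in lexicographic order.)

t and t

length 1: no string has ≥2 trees
length 3: t and t has 2 parse trees

Two derivations of t and t:
  Item ⇒ Item and Term ⇒ Term and Term ⇒ Stmt and Term ⇒ t and Term ⇒ t and Stmt ⇒ t and t
  Item ⇒ Term ⇒ t and Term ⇒ t and Stmt ⇒ t and t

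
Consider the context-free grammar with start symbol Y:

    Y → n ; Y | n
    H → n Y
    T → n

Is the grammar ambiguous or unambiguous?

Unambiguous

Only Y is reachable from Y; ignoring the rest: The reachable grammar is A → atom sep A | atom. Each atom is followed by either the separator (recurse) or end-of-string (stop) — no choice point.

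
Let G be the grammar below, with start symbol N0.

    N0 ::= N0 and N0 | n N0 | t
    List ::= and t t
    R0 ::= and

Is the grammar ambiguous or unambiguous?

Ambiguous

Witness: n t and t

Derivation 1: N0 ⇒ N0 and N0 ⇒ n N0 and N0 ⇒ n t and N0 ⇒ n t and t
Derivation 2: N0 ⇒ n N0 ⇒ n N0 and N0 ⇒ n t and N0 ⇒ n t and t

Two distinct leftmost derivations for the same string.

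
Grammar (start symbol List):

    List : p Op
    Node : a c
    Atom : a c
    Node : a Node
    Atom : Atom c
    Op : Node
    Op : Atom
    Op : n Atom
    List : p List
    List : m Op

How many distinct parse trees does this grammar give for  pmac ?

Parse trees for pmac:
  [List p [List m [Op [Node a c]]]]
  [List p [List m [Op [Atom a c]]]]

2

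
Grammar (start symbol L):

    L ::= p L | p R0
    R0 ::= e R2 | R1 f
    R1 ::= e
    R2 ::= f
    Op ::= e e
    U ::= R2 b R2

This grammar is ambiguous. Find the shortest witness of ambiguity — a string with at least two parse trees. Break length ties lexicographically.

length 3: p e f has 2 parse trees

Two derivations of p e f:
  L ⇒ p R0 ⇒ p e R2 ⇒ p e f
  L ⇒ p R0 ⇒ p R1 f ⇒ p e f

p e f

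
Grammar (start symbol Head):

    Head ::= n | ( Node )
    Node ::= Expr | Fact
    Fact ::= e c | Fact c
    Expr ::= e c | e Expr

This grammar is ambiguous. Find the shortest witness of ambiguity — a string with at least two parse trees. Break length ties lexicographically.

length 1: no string has ≥2 trees
length 4: ( e c ) has 2 parse trees

Two derivations of ( e c ):
  Head ⇒ ( Node ) ⇒ ( Expr ) ⇒ ( e c )
  Head ⇒ ( Node ) ⇒ ( Fact ) ⇒ ( e c )

( e c )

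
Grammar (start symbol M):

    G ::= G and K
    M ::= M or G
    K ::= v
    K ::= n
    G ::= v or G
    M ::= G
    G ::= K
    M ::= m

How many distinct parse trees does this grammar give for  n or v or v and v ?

3

Parse trees for n or v or v and v:
  [M [M [G [K n]]] or [G [G v or [G [K v]]] and [K v]]]
  [M [M [G [K n]]] or [G v or [G [G [K v]] and [K v]]]]
  [M [M [M [G [K n]]] or [G [K v]]] or [G [G [K v]] and [K v]]]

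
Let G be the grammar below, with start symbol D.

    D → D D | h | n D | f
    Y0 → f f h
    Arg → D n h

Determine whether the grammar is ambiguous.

Witness: f f f

Derivation 1: D ⇒ D D ⇒ D D D ⇒ f D D ⇒ f f D ⇒ f f f
Derivation 2: D ⇒ D D ⇒ f D ⇒ f D D ⇒ f f D ⇒ f f f

Two distinct leftmost derivations for the same string.

Ambiguous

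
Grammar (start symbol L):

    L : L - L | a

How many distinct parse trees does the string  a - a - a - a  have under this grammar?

Parse trees for a - a - a - a:
  [L [L a] - [L [L a] - [L [L a] - [L a]]]]
  [L [L a] - [L [L [L a] - [L a]] - [L a]]]
  [L [L [L a] - [L a]] - [L [L a] - [L a]]]
  [L [L [L a] - [L [L a] - [L a]]] - [L a]]
  [L [L [L [L a] - [L a]] - [L a]] - [L a]]

5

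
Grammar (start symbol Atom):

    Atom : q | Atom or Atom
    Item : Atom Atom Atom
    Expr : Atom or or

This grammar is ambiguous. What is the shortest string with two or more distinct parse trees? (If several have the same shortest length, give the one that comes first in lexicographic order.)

q or q or q

length 1: no string has ≥2 trees
length 3: no string has ≥2 trees
length 5: q or q or q has 2 parse trees

Two derivations of q or q or q:
  Atom ⇒ Atom or Atom ⇒ q or Atom ⇒ q or Atom or Atom ⇒ q or q or Atom ⇒ q or q or q
  Atom ⇒ Atom or Atom ⇒ Atom or Atom or Atom ⇒ q or Atom or Atom ⇒ q or q or Atom ⇒ q or q or q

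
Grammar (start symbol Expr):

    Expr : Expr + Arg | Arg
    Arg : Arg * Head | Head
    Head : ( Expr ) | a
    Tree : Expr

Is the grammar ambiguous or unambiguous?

Unambiguous

(Tree is unreachable from Expr, so its rules don't affect L(Expr).) Expr → Expr + Arg | Arg  ;  Arg → Arg * Head | Head  — a left-associative chain with Head at the bottom. Each string factors uniquely by precedence.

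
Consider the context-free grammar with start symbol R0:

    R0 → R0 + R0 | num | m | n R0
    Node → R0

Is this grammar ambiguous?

Witness: n m + m

Derivation 1: R0 ⇒ R0 + R0 ⇒ n R0 + R0 ⇒ n m + R0 ⇒ n m + m
Derivation 2: R0 ⇒ n R0 ⇒ n R0 + R0 ⇒ n m + R0 ⇒ n m + m

Two distinct leftmost derivations for the same string.

Ambiguous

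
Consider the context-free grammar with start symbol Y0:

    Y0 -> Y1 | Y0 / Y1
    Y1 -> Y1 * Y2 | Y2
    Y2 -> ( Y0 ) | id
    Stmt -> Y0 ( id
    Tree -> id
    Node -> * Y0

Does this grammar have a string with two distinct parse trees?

(Stmt, Tree, Node are unreachable from Y0, so their rules don't affect L(Y0).) The grammar is stratified — Y0 handles '/' (left-recursive), Y1 handles '*', Y2 atoms. Each operator has a fixed associativity and precedence level, so every string has one parse.

Unambiguous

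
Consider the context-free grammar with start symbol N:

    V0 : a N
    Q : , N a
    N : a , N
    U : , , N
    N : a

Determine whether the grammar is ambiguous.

Unambiguous

(U, V0, Q are unreachable from N, so their rules don't affect L(N).) The reachable grammar is A → atom sep A | atom. Each atom is followed by either the separator (recurse) or end-of-string (stop) — no choice point.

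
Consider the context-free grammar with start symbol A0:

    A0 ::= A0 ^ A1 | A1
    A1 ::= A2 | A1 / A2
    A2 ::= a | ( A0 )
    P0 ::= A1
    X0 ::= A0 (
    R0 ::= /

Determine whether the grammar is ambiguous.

Only A0, A1, A2 are reachable from A0; ignoring the rest: This is a standard precedence ladder (A0 over A1 over A2), with each level left-recursive on its own operator ('^' at A0, '/' at A1). That structure is LR(1), hence unambiguous.

Unambiguous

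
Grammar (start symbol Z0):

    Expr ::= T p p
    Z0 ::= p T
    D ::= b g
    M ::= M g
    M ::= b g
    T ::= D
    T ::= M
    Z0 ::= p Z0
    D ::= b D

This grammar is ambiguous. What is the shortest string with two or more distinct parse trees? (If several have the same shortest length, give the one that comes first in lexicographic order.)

p b g

length 3: p b g has 2 parse trees

Two derivations of p b g:
  Z0 ⇒ p T ⇒ p D ⇒ p b g
  Z0 ⇒ p T ⇒ p M ⇒ p b g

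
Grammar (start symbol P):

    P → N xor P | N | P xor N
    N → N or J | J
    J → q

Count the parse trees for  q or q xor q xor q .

Parse trees for q or q xor q xor q:
  [P [N [N [J q]] or [J q]] xor [P [N [J q]] xor [P [N [J q]]]]]
  [P [N [N [J q]] or [J q]] xor [P [P [N [J q]]] xor [N [J q]]]]
  [P [P [N [N [J q]] or [J q]] xor [P [N [J q]]]] xor [N [J q]]]
  [P [P [P [N [N [J q]] or [J q]]] xor [N [J q]]] xor [N [J q]]]

4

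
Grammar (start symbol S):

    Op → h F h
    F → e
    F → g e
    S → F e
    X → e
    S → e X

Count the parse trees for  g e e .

1

Parse trees for g e e:
  [S [F g e] e]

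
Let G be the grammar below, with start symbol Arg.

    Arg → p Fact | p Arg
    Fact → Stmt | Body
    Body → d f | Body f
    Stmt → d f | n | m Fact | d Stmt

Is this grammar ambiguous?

Witness: p d f

Derivation 1: Arg ⇒ p Fact ⇒ p Stmt ⇒ p d f
Derivation 2: Arg ⇒ p Fact ⇒ p Body ⇒ p d f

Two distinct leftmost derivations for the same string.

Ambiguous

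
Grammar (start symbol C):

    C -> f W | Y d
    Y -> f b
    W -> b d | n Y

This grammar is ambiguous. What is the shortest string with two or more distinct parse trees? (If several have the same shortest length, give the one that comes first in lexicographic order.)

length 3: f b d has 2 parse trees

Two derivations of f b d:
  C ⇒ f W ⇒ f b d
  C ⇒ Y d ⇒ f b d

f b d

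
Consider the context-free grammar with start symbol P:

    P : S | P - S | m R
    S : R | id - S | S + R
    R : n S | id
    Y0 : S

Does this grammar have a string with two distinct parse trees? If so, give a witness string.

Ambiguous

Witness: id - id

Derivation 1: P ⇒ S ⇒ id - S ⇒ id - R ⇒ id - id
Derivation 2: P ⇒ P - S ⇒ S - S ⇒ R - S ⇒ id - S ⇒ id - R ⇒ id - id

Two distinct leftmost derivations for the same string.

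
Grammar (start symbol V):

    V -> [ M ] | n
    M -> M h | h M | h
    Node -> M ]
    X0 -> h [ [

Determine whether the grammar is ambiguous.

Ambiguous

Witness: [ h h ]

Derivation 1: V ⇒ [ M ] ⇒ [ M h ] ⇒ [ h h ]
Derivation 2: V ⇒ [ M ] ⇒ [ h M ] ⇒ [ h h ]

Two distinct leftmost derivations for the same string.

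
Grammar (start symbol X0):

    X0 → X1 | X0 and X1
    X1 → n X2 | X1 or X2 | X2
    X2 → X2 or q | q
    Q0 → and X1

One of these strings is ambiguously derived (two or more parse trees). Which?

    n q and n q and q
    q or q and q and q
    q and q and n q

q or q and q and q

n q and n q and q: 1 tree
q or q and q and q: 2 trees
q and q and n q: 1 tree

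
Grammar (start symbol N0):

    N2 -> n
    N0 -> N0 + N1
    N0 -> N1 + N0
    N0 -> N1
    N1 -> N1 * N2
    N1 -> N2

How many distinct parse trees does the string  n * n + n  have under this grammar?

Parse trees for n * n + n:
  [N0 [N0 [N1 [N1 [N2 n]] * [N2 n]]] + [N1 [N2 n]]]
  [N0 [N1 [N1 [N2 n]] * [N2 n]] + [N0 [N1 [N2 n]]]]

2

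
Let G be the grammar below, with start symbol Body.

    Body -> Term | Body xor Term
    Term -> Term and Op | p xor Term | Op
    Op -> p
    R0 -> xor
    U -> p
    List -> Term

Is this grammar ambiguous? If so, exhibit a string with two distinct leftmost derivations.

Ambiguous

Witness: p xor p

Derivation 1: Body ⇒ Term ⇒ p xor Term ⇒ p xor Op ⇒ p xor p
Derivation 2: Body ⇒ Body xor Term ⇒ Term xor Term ⇒ Op xor Term ⇒ p xor Term ⇒ p xor Op ⇒ p xor p

Two distinct leftmost derivations for the same string.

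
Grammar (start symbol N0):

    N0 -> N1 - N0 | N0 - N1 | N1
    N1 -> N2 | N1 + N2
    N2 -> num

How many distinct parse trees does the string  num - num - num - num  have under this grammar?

8

Parse trees for num - num - num - num:
  [N0 [N1 [N2 num]] - [N0 [N1 [N2 num]] - [N0 [N1 [N2 num]] - [N0 [N1 [N2 num]]]]]]
  [N0 [N1 [N2 num]] - [N0 [N1 [N2 num]] - [N0 [N0 [N1 [N2 num]]] - [N1 [N2 num]]]]]
  [N0 [N1 [N2 num]] - [N0 [N0 [N1 [N2 num]] - [N0 [N1 [N2 num]]]] - [N1 [N2 num]]]]
  [N0 [N1 [N2 num]] - [N0 [N0 [N0 [N1 [N2 num]]] - [N1 [N2 num]]] - [N1 [N2 num]]]]
  [N0 [N0 [N1 [N2 num]] - [N0 [N1 [N2 num]] - [N0 [N1 [N2 num]]]]] - [N1 [N2 num]]]
  [N0 [N0 [N1 [N2 num]] - [N0 [N0 [N1 [N2 num]]] - [N1 [N2 num]]]] - [N1 [N2 num]]]
  [N0 [N0 [N0 [N1 [N2 num]] - [N0 [N1 [N2 num]]]] - [N1 [N2 num]]] - [N1 [N2 num]]]
  [N0 [N0 [N0 [N0 [N1 [N2 num]]] - [N1 [N2 num]]] - [N1 [N2 num]]] - [N1 [N2 num]]]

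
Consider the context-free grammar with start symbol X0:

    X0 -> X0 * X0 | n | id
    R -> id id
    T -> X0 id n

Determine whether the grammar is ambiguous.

Witness: id * id * id

Derivation 1: X0 ⇒ X0 * X0 ⇒ X0 * X0 * X0 ⇒ id * X0 * X0 ⇒ id * id * X0 ⇒ id * id * id
Derivation 2: X0 ⇒ X0 * X0 ⇒ id * X0 ⇒ id * X0 * X0 ⇒ id * id * X0 ⇒ id * id * id

Two distinct leftmost derivations for the same string.

Ambiguous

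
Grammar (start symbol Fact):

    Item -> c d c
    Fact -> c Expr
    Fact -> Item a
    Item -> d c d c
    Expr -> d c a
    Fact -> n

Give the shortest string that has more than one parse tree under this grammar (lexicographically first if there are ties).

length 1: no string has ≥2 trees
length 4: c d c a has 2 parse trees

Two derivations of c d c a:
  Fact ⇒ c Expr ⇒ c d c a
  Fact ⇒ Item a ⇒ c d c a

c d c a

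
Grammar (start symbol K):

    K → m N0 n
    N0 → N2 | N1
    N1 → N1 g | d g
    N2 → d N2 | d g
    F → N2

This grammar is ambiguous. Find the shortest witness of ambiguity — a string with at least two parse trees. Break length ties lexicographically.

length 4: m d g n has 2 parse trees

Two derivations of m d g n:
  K ⇒ m N0 n ⇒ m N2 n ⇒ m d g n
  K ⇒ m N0 n ⇒ m N1 n ⇒ m d g n

m d g n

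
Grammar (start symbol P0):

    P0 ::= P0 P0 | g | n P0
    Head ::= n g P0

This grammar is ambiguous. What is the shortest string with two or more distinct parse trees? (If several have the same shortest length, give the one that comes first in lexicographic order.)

length 1: no string has ≥2 trees
length 2: no string has ≥2 trees
length 3: g g g has 2 parse trees

Two derivations of g g g:
  P0 ⇒ P0 P0 ⇒ P0 P0 P0 ⇒ g P0 P0 ⇒ g g P0 ⇒ g g g
  P0 ⇒ P0 P0 ⇒ g P0 ⇒ g P0 P0 ⇒ g g P0 ⇒ g g g

g g g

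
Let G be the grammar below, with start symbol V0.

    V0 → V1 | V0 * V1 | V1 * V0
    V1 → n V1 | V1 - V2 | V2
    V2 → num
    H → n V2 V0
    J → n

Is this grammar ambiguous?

Ambiguous

Witness: num * num

Derivation 1: V0 ⇒ V0 * V1 ⇒ V1 * V1 ⇒ V2 * V1 ⇒ num * V1 ⇒ num * V2 ⇒ num * num
Derivation 2: V0 ⇒ V1 * V0 ⇒ V2 * V0 ⇒ num * V0 ⇒ num * V1 ⇒ num * V2 ⇒ num * num

Two distinct leftmost derivations for the same string.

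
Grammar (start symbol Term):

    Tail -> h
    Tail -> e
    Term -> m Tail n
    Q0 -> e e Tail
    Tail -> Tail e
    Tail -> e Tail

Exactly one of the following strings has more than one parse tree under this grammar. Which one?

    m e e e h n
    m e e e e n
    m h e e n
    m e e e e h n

m e e e h n: 1 tree
m e e e e n: 8 trees
m h e e n: 1 tree
m e e e e h n: 1 tree

m e e e e n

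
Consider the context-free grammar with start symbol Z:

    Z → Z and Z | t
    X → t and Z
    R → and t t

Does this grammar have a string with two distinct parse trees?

Witness: t and t and t

Derivation 1: Z ⇒ Z and Z ⇒ Z and Z and Z ⇒ t and Z and Z ⇒ t and t and Z ⇒ t and t and t
Derivation 2: Z ⇒ Z and Z ⇒ t and Z ⇒ t and Z and Z ⇒ t and t and Z ⇒ t and t and t

Two distinct leftmost derivations for the same string.

Ambiguous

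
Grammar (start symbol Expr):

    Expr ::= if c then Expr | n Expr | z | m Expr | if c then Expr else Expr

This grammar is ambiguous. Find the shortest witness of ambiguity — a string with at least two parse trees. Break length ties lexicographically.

if c then if c then z else z

length 1: no string has ≥2 trees
length 2: no string has ≥2 trees
length 3: no string has ≥2 trees
length 4: no string has ≥2 trees
length 5: no string has ≥2 trees
length 6: no string has ≥2 trees
length 7: no string has ≥2 trees
length 8: no string has ≥2 trees
length 9: if c then if c then z else z has 2 parse trees

Two derivations of if c then if c then z else z:
  Expr ⇒ if c then Expr ⇒ if c then if c then Expr else Expr ⇒ if c then if c then z else Expr ⇒ if c then if c then z else z
  Expr ⇒ if c then Expr else Expr ⇒ if c then if c then Expr else Expr ⇒ if c then if c then z else Expr ⇒ if c then if c then z else z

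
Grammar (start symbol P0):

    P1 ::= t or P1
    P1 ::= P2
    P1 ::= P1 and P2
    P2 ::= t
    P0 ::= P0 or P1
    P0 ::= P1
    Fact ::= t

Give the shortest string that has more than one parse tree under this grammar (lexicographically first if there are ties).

t or t

length 1: no string has ≥2 trees
length 3: t or t has 2 parse trees

Two derivations of t or t:
  P0 ⇒ P0 or P1 ⇒ P1 or P1 ⇒ P2 or P1 ⇒ t or P1 ⇒ t or P2 ⇒ t or t
  P0 ⇒ P1 ⇒ t or P1 ⇒ t or P2 ⇒ t or t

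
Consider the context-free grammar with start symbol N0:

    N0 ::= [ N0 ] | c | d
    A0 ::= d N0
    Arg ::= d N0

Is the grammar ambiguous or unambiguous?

Unambiguous

(A0, Arg are unreachable from N0, so their rules don't affect L(N0).) L(N0) is { openⁿ atom closeⁿ : n ≥ 0 }. The bracket depth fixes n, and the derivation is forced at every step.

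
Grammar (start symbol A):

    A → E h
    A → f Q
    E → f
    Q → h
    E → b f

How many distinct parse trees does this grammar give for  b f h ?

Parse trees for b f h:
  [A [E b f] h]

1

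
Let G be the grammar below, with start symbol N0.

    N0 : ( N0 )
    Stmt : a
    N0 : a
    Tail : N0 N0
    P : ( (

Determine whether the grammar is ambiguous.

Unambiguous

(Tail, Stmt, P are unreachable from N0, so their rules don't affect L(N0).) Each string is a nest of matched brackets around a single atom. An opening bracket forces the recursive rule; an atom forces the base rule.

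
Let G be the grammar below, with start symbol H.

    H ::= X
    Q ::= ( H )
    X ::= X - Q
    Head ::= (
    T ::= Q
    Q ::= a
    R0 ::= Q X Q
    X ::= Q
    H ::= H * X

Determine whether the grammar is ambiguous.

Unambiguous

Only H, X, Q are reachable from H; ignoring the rest: The grammar is stratified — H handles '*' (left-recursive), X handles '-', Q atoms. Each operator has a fixed associativity and precedence level, so every string has one parse.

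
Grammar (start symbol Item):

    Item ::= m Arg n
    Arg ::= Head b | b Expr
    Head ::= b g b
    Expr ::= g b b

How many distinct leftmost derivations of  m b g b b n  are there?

2

Parse trees for m b g b b n:
  [Item m [Arg [Head b g b] b] n]
  [Item m [Arg b [Expr g b b]] n]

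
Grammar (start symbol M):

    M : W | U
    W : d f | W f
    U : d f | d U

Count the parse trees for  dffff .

1

Parse trees for dffff:
  [M [W [W [W [W d f] f] f] f]]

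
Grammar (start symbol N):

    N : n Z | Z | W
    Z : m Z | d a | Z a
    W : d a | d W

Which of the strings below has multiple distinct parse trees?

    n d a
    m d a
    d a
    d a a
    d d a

d a

n d a: 1 tree
m d a: 1 tree
d a: 2 trees
d a a: 1 tree
d d a: 1 tree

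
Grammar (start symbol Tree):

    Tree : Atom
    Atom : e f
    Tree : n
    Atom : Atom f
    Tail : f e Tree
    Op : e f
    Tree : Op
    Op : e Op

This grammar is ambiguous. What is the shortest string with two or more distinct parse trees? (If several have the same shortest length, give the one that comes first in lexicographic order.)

length 1: no string has ≥2 trees
length 2: e f has 2 parse trees

Two derivations of e f:
  Tree ⇒ Atom ⇒ e f
  Tree ⇒ Op ⇒ e f

e f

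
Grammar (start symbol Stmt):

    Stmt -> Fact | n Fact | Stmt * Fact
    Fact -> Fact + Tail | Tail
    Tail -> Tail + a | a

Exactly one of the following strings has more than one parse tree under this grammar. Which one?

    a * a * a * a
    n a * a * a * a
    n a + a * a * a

a * a * a * a: 1 tree
n a * a * a * a: 1 tree
n a + a * a * a: 2 trees

n a + a * a * a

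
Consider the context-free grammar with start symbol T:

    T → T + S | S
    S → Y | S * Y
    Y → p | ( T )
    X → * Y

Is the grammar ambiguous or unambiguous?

Unambiguous

(X is unreachable from T, so its rules don't affect L(T).) This is a standard precedence ladder (T over S over Y), with each level left-recursive on its own operator ('+' at T, '*' at S). That structure is LR(1), hence unambiguous.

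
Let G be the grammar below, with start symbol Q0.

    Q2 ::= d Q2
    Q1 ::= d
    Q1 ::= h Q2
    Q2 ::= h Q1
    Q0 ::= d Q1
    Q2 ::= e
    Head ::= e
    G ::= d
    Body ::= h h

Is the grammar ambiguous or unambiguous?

(G, Body, Head are unreachable from Q0, so their rules don't affect L(Q0).) Each reachable nonterminal has at most one production per leading terminal, and all productions are right-linear; the derivation is determined token-by-token.

Unambiguous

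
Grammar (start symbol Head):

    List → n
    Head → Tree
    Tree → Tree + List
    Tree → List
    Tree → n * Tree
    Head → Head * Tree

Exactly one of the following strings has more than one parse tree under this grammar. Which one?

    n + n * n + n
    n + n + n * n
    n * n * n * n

n + n * n + n: 1 tree
n + n + n * n: 1 tree
n * n * n * n: 8 trees

n * n * n * n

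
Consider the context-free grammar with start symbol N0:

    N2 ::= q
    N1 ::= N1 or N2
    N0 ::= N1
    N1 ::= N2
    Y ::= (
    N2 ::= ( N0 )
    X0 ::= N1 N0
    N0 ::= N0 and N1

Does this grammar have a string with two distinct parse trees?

Unambiguous

Only N0, N1, N2 are reachable from N0; ignoring the rest: This is a standard precedence ladder (N0 over N1 over N2), with each level left-recursive on its own operator ('and' at N0, 'or' at N1). That structure is LR(1), hence unambiguous.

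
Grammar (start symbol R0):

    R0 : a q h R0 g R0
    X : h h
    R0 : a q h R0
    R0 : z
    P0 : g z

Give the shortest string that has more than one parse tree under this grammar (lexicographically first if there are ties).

length 1: no string has ≥2 trees
length 4: no string has ≥2 trees
length 6: no string has ≥2 trees
length 7: no string has ≥2 trees
length 9: a q h a q h z g z has 2 parse trees

Two derivations of a q h a q h z g z:
  R0 ⇒ a q h R0 g R0 ⇒ a q h a q h R0 g R0 ⇒ a q h a q h z g R0 ⇒ a q h a q h z g z
  R0 ⇒ a q h R0 ⇒ a q h a q h R0 g R0 ⇒ a q h a q h z g R0 ⇒ a q h a q h z g z

a q h a q h z g z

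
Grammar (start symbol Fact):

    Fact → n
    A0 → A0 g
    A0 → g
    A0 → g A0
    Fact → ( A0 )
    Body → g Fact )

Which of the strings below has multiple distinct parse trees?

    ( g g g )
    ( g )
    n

( g g g )

( g g g ): 4 trees
( g ): 1 tree
n: 1 tree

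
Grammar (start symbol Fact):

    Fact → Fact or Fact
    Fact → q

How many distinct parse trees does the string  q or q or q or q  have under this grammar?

Parse trees for q or q or q or q:
  [Fact [Fact q] or [Fact [Fact q] or [Fact [Fact q] or [Fact q]]]]
  [Fact [Fact q] or [Fact [Fact [Fact q] or [Fact q]] or [Fact q]]]
  [Fact [Fact [Fact q] or [Fact q]] or [Fact [Fact q] or [Fact q]]]
  [Fact [Fact [Fact q] or [Fact [Fact q] or [Fact q]]] or [Fact q]]
  [Fact [Fact [Fact [Fact q] or [Fact q]] or [Fact q]] or [Fact q]]

5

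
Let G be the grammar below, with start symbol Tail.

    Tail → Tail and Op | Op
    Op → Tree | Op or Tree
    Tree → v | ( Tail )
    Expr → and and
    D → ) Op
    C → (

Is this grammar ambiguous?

(Expr, D, C are unreachable from Tail, so their rules don't affect L(Tail).) The grammar is stratified — Tail handles 'and' (left-recursive), Op handles 'or', Tree atoms. Each operator has a fixed associativity and precedence level, so every string has one parse.

Unambiguous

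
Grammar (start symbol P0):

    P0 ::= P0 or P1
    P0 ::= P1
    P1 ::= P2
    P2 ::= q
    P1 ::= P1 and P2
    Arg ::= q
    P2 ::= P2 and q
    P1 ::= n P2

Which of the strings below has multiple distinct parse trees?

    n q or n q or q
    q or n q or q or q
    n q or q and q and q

n q or q and q and q

n q or n q or q: 1 tree
q or n q or q or q: 1 tree
n q or q and q and q: 4 trees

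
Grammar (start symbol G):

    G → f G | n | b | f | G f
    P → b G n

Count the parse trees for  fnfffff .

6

Parse trees for fnfffff:
  [G f [G [G [G [G [G [G n] f] f] f] f] f]]
  [G [G f [G [G [G [G [G n] f] f] f] f]] f]
  [G [G [G f [G [G [G [G n] f] f] f]] f] f]
  [G [G [G [G f [G [G [G n] f] f]] f] f] f]
  [G [G [G [G [G f [G [G n] f]] f] f] f] f]
  [G [G [G [G [G [G f [G n]] f] f] f] f] f]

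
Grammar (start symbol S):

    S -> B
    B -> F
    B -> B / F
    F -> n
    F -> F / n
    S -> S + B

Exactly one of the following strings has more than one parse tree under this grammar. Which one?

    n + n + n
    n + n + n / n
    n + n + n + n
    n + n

n + n + n / n

n + n + n: 1 tree
n + n + n / n: 2 trees
n + n + n + n: 1 tree
n + n: 1 tree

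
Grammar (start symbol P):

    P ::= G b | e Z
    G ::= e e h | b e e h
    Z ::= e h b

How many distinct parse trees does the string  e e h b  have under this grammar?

Parse trees for e e h b:
  [P [G e e h] b]
  [P e [Z e h b]]

2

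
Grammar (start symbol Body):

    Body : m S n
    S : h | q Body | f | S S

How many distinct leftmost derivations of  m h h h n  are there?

Parse trees for m h h h n:
  [Body m [S [S h] [S [S h] [S h]]] n]
  [Body m [S [S [S h] [S h]] [S h]] n]

2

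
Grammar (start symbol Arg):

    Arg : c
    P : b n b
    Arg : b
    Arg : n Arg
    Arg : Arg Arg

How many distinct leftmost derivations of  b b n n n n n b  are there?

2

Parse trees for b b n n n n n b:
  [Arg [Arg b] [Arg [Arg b] [Arg n [Arg n [Arg n [Arg n [Arg n [Arg b]]]]]]]]
  [Arg [Arg [Arg b] [Arg b]] [Arg n [Arg n [Arg n [Arg n [Arg n [Arg b]]]]]]]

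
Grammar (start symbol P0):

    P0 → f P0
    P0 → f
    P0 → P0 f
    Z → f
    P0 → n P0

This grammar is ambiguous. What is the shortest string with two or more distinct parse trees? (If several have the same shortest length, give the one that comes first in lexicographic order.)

f f

length 1: no string has ≥2 trees
length 2: f f has 2 parse trees

Two derivations of f f:
  P0 ⇒ f P0 ⇒ f f
  P0 ⇒ P0 f ⇒ f f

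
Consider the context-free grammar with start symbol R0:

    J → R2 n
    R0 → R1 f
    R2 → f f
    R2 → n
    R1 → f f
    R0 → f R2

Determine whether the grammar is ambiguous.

Witness: f f f

Derivation 1: R0 ⇒ R1 f ⇒ f f f
Derivation 2: R0 ⇒ f R2 ⇒ f f f

Two distinct leftmost derivations for the same string.

Ambiguous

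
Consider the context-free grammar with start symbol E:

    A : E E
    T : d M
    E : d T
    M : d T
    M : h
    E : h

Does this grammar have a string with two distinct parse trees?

Unambiguous

(A is unreachable from E, so its rules don't affect L(E).) Restricted to the reachable nonterminals, every rule has the form A → t or A → t B, and no two rules for the same A share a first terminal. The grammar encodes a DFA — one run per string.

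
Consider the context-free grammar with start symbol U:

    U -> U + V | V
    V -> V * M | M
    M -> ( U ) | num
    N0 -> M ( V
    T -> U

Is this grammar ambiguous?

(N0, T are unreachable from U, so their rules don't affect L(U).) The grammar is stratified — U handles '+' (left-recursive), V handles '*', M atoms. Each operator has a fixed associativity and precedence level, so every string has one parse.

Unambiguous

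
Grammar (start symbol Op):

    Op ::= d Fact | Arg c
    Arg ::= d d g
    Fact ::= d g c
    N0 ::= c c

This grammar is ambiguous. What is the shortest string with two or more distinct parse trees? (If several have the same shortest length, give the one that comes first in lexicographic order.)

length 4: d d g c has 2 parse trees

Two derivations of d d g c:
  Op ⇒ d Fact ⇒ d d g c
  Op ⇒ Arg c ⇒ d d g c

d d g c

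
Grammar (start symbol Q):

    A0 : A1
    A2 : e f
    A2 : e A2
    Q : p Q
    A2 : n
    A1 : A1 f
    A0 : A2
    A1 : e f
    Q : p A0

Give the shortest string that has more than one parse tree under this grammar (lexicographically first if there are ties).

p e f

length 2: no string has ≥2 trees
length 3: p e f has 2 parse trees

Two derivations of p e f:
  Q ⇒ p A0 ⇒ p A1 ⇒ p e f
  Q ⇒ p A0 ⇒ p A2 ⇒ p e f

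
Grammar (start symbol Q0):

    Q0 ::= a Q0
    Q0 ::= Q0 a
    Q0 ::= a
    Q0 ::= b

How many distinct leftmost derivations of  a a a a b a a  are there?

Parse trees for a a a a b a a (showing first 6 of 15):
  [Q0 a [Q0 a [Q0 a [Q0 a [Q0 [Q0 [Q0 b] a] a]]]]]
  [Q0 a [Q0 a [Q0 a [Q0 [Q0 a [Q0 [Q0 b] a]] a]]]]
  [Q0 a [Q0 a [Q0 a [Q0 [Q0 [Q0 a [Q0 b]] a] a]]]]
  [Q0 a [Q0 a [Q0 [Q0 a [Q0 a [Q0 [Q0 b] a]]] a]]]
  [Q0 a [Q0 a [Q0 [Q0 a [Q0 [Q0 a [Q0 b]] a]] a]]]
  [Q0 a [Q0 a [Q0 [Q0 [Q0 a [Q0 a [Q0 b]]] a] a]]]

15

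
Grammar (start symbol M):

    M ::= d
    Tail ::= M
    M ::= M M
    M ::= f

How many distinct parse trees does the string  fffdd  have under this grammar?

14

Parse trees for fffdd (showing first 6 of 14):
  [M [M f] [M [M f] [M [M f] [M [M d] [M d]]]]]
  [M [M f] [M [M f] [M [M [M f] [M d]] [M d]]]]
  [M [M f] [M [M [M f] [M f]] [M [M d] [M d]]]]
  [M [M f] [M [M [M f] [M [M f] [M d]]] [M d]]]
  [M [M f] [M [M [M [M f] [M f]] [M d]] [M d]]]
  [M [M [M f] [M f]] [M [M f] [M [M d] [M d]]]]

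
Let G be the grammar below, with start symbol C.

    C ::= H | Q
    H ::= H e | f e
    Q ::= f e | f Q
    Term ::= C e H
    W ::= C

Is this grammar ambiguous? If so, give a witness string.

Witness: f e

Derivation 1: C ⇒ H ⇒ f e
Derivation 2: C ⇒ Q ⇒ f e

Two distinct leftmost derivations for the same string.

Ambiguous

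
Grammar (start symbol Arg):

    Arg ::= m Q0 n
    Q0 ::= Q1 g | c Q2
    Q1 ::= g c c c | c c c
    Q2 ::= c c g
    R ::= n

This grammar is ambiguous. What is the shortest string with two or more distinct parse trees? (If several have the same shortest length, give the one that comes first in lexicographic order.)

length 6: m c c c g n has 2 parse trees

Two derivations of m c c c g n:
  Arg ⇒ m Q0 n ⇒ m Q1 g n ⇒ m c c c g n
  Arg ⇒ m Q0 n ⇒ m c Q2 n ⇒ m c c c g n

m c c c g n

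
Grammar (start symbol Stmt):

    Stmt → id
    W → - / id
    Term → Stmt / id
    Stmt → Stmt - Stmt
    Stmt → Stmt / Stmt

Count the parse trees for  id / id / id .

Parse trees for id / id / id:
  [Stmt [Stmt id] / [Stmt [Stmt id] / [Stmt id]]]
  [Stmt [Stmt [Stmt id] / [Stmt id]] / [Stmt id]]

2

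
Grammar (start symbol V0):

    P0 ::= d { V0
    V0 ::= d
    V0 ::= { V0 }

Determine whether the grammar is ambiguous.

Unambiguous

Only V0 is reachable from V0; ignoring the rest: L(V0) is { openⁿ atom closeⁿ : n ≥ 0 }. The bracket depth fixes n, and the derivation is forced at every step.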